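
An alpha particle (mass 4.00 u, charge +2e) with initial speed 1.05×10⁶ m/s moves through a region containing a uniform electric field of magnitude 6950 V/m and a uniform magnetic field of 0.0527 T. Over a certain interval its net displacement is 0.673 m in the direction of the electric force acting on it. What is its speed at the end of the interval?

B does no work; ΔKE = |q|E d.
½mv_f² = ½mv₀² + |q|Ed = ½(6.644×10⁻²⁷)(1.05×10⁶)² + (3.204×10⁻¹⁹)(6950)(0.673) ≈ 3.663×10⁻¹⁵ J + 1.499×10⁻¹⁵ J ≈ 5.161×10⁻¹⁵ J.
v_f = √(2·5.161×10⁻¹⁵/6.644×10⁻²⁷) ≈ 1.25×10⁶ m/s.

v_f ≈ 1.25×10⁶ m/s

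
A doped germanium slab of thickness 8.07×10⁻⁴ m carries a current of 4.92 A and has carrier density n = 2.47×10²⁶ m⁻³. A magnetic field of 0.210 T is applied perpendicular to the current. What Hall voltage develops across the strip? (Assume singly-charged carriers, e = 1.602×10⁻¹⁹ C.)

V_H ≈ 3.24×10⁻⁵ V

V_H = IB/(n e t).
V_H = (4.92)(0.210)/((2.47×10²⁶)(1.602×10⁻¹⁹)(8.07×10⁻⁴)) ≈ 3.24×10⁻⁵ V.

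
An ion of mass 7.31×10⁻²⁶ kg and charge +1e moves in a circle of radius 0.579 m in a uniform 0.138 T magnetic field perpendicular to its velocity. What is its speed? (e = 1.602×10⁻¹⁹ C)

From |q|vB = mv²/r, v = |q|Br/m.
v = (1.602×10⁻¹⁹)(0.138)(0.579)/7.31×10⁻²⁶ ≈ 1.75×10⁵ m/s.

v ≈ 1.75×10⁵ m/s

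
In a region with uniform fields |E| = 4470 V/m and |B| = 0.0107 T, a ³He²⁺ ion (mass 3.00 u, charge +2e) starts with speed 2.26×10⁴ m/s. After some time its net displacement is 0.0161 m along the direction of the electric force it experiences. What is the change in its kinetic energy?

ΔKE ≈ 2.31×10⁻¹⁷ J

The magnetic force is always ⟂ v and does no work; only the electric force changes KE.
ΔKE = F_E · d = |q|E d = (3.204×10⁻¹⁹)(4470)(0.0161) ≈ 2.31×10⁻¹⁷ J.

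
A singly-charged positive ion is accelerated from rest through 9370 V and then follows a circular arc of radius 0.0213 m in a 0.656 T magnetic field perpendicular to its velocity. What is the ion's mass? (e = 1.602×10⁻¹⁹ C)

m ≈ 1.67×10⁻²⁷ kg

Combine |q|V = ½mv² and r = mv/(|q|B): eliminate v to get m = qB²r²/(2V).
m = (1.602×10⁻¹⁹)(0.656)²(0.0213)²/(2·9370) ≈ 1.67×10⁻²⁷ kg.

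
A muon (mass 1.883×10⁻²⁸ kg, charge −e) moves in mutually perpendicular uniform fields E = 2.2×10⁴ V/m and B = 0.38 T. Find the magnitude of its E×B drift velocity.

In crossed fields the guiding centre drifts at v_d = |E×B|/B² = E/B, independent of charge and mass.
v_d = 2.2×10⁴/0.38 = 5.8×10⁴ m/s.

v_d ≈ 5.8×10⁴ m/s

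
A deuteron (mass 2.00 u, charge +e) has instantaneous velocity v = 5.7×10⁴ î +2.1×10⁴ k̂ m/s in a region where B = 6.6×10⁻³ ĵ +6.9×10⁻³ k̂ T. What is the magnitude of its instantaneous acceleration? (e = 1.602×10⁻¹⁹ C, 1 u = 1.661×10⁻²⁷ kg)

v×B = (-139, -393, 376) N/C.
F = q v×B = (1.602×10⁻¹⁹ C)·(-139, -393, 376) = (-2.22×10⁻¹⁷, -6.30×10⁻¹⁷, 6.03×10⁻¹⁷) N.
|a| = |F|/m = 8.997×10⁻¹⁷/3.322×10⁻²⁷ ≈ 2.71×10¹⁰ m/s².

|a| ≈ 2.71×10¹⁰ m/s²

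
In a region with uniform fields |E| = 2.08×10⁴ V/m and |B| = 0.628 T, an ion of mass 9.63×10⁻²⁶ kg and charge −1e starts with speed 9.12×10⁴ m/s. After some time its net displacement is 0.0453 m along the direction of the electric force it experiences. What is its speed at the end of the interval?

B does no work; ΔKE = |q|E d.
½mv_f² = ½mv₀² + |q|Ed = ½(9.63×10⁻²⁶)(9.12×10⁴)² + (1.602×10⁻¹⁹)(2.08×10⁴)(0.0453) ≈ 4.005×10⁻¹⁶ J + 1.509×10⁻¹⁶ J ≈ 5.514×10⁻¹⁶ J.
v_f = √(2·5.514×10⁻¹⁶/9.63×10⁻²⁶) ≈ 1.07×10⁵ m/s.

v_f ≈ 1.07×10⁵ m/s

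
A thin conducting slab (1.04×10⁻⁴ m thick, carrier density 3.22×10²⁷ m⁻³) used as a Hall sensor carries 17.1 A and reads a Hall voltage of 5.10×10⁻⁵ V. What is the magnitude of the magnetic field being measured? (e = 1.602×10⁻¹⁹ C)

From V_H = IB/(n e t), B = V_H n e t / I.
B = (5.10×10⁻⁵)(3.22×10²⁷)(1.602×10⁻¹⁹)(1.04×10⁻⁴)/17.1 ≈ 0.160 T.

B ≈ 0.160 T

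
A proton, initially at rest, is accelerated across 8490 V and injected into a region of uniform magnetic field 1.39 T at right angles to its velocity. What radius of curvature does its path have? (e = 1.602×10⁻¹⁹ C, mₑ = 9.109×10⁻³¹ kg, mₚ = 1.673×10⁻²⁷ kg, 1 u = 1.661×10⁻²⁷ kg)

r ≈ 9.58×10⁻³ m

Acceleration: |q|V = ½mv² ⇒ v = √(2|q|V/m) = √(2·1.602×10⁻¹⁹·8490/1.673×10⁻²⁷) ≈ 1.275×10⁶ m/s.
In the field: r = mv/(|q|B) = (1.673×10⁻²⁷)(1.275×10⁶)/((1.602×10⁻¹⁹)(1.39)) ≈ 9.58×10⁻³ m.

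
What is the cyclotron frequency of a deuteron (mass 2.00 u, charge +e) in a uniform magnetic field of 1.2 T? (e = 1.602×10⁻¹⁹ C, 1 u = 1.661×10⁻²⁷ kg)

f ≈ 9.2×10⁶ Hz

f = |q|B/(2πm).
f = (1.602×10⁻¹⁹)(1.2)/(2π·3.322×10⁻²⁷) ≈ 9.2×10⁶ Hz.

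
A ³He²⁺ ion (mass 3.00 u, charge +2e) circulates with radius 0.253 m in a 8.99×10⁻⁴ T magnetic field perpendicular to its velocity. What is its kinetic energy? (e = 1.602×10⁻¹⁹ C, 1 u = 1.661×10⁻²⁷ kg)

KE ≈ 5.33×10⁻¹⁹ J

v = |q|Br/m, then KE = ½mv² = (qBr)²/(2m).
v = (3.204×10⁻¹⁹)(8.99×10⁻⁴)(0.253)/4.983×10⁻²⁷ ≈ 1.462×10⁴ m/s.
KE = ½(4.983×10⁻²⁷)(1.462×10⁴)² ≈ 5.33×10⁻¹⁹ J.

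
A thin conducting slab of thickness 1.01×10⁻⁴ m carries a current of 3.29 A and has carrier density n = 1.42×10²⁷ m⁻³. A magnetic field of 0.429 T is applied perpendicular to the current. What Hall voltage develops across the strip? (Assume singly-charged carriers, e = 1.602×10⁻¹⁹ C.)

V_H = IB/(n e t).
V_H = (3.29)(0.429)/((1.42×10²⁷)(1.602×10⁻¹⁹)(1.01×10⁻⁴)) ≈ 6.14×10⁻⁵ V.

V_H ≈ 6.14×10⁻⁵ V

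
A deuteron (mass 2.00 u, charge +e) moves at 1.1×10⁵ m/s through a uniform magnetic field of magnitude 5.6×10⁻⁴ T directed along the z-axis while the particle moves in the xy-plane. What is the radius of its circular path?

The magnetic force provides the centripetal force: |q|vB = mv²/r.
r = mv/(|q|B) = (3.322×10⁻²⁷)(1.1×10⁵)/((1.602×10⁻¹⁹)(5.6×10⁻⁴)) ≈ 4.1 m.

r ≈ 4.1 m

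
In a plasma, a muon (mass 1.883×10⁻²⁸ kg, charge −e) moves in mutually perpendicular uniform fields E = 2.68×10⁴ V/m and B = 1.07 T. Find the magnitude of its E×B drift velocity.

The E×B drift speed is v_d = E/B.
v_d = 2.68×10⁴/1.07 = 2.50×10⁴ m/s.

v_d ≈ 2.50×10⁴ m/s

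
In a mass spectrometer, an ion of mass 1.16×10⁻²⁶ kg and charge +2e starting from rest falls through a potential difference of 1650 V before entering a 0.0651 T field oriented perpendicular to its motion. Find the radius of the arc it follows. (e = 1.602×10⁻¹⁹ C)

Acceleration: |q|V = ½mv² ⇒ v = √(2|q|V/m) = √(2·3.204×10⁻¹⁹·1650/1.16×10⁻²⁶) ≈ 3.019×10⁵ m/s.
In the field: r = mv/(|q|B) = (1.16×10⁻²⁶)(3.019×10⁵)/((3.204×10⁻¹⁹)(0.0651)) ≈ 0.168 m.

r ≈ 0.168 m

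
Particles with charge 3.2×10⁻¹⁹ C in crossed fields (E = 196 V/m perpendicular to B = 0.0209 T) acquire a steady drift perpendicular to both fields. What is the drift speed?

v_d ≈ 9380 m/s

The steady drift has the magnetic force balancing the electric force, so v_d = E/B.
v_d = 196/0.0209 = 9380 m/s.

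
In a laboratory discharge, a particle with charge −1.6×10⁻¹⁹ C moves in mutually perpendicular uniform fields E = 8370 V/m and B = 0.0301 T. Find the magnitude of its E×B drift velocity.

The E×B drift speed is v_d = E/B.
v_d = 8370/0.0301 = 2.78×10⁵ m/s.

v_d ≈ 2.78×10⁵ m/s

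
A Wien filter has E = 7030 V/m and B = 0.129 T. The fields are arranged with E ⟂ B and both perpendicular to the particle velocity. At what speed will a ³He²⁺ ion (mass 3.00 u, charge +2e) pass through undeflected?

v = 5.45×10⁴ m/s

For undeflected motion the electric and magnetic forces balance: qE = qvB.
v = E/B = 7030/0.129 = 5.45×10⁴ m/s.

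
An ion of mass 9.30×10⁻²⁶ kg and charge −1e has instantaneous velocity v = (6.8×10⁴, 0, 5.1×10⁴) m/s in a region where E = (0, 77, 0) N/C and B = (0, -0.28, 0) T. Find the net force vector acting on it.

v×B = (1.43×10⁴, 0, -1.90×10⁴) N/C.
E + v×B = (1.43×10⁴, 77.0, -1.90×10⁴) N/C.
F = q(E + v×B) = (−1.602×10⁻¹⁹ C)·(1.43×10⁴, 77.0, -1.90×10⁴) = (-2.29×10⁻¹⁵, -1.23×10⁻¹⁷, 3.05×10⁻¹⁵) N.

F ≈ (-2.29×10⁻¹⁵, -1.23×10⁻¹⁷, 3.05×10⁻¹⁵) N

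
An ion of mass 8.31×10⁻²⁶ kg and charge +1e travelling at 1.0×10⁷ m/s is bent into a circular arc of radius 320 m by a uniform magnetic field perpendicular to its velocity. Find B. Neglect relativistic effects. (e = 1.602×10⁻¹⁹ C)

B ≈ 0.016 T

From |q|vB = mv²/r, B = mv/(|q|r).
B = (8.31×10⁻²⁶)(1.0×10⁷)/((1.602×10⁻¹⁹)(320)) ≈ 0.016 T.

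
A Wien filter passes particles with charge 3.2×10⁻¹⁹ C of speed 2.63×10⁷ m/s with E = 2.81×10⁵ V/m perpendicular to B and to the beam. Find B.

B = 0.0107 T

Balance of forces in the selector: qE = qvB ⇒ B = E/v.
B = 2.81×10⁵/2.63×10⁷ = 0.0107 T.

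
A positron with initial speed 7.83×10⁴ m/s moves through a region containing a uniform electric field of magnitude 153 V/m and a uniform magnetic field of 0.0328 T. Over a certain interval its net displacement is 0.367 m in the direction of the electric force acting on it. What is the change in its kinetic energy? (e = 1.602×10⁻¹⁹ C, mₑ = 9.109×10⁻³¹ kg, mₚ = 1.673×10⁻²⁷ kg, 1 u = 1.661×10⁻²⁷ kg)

ΔKE ≈ 9.00×10⁻¹⁸ J

The magnetic force is always ⟂ v and does no work; only the electric force changes KE.
ΔKE = F_E · d = |q|E d = (1.602×10⁻¹⁹)(153)(0.367) ≈ 9.00×10⁻¹⁸ J.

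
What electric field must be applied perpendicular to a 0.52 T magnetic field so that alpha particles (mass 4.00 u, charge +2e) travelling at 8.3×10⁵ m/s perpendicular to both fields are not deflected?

For straight-line motion qE = qvB, so E = vB.
E = 8.3×10⁵ × 0.52 = 4.3×10⁵ V/m.

E = 4.3×10⁵ V/m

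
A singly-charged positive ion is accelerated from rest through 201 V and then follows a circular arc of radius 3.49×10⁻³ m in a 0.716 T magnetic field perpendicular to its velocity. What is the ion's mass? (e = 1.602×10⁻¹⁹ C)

Combine |q|V = ½mv² and r = mv/(|q|B): eliminate v to get m = qB²r²/(2V).
m = (1.602×10⁻¹⁹)(0.716)²(3.49×10⁻³)²/(2·201) ≈ 2.49×10⁻²⁷ kg.

m ≈ 2.49×10⁻²⁷ kg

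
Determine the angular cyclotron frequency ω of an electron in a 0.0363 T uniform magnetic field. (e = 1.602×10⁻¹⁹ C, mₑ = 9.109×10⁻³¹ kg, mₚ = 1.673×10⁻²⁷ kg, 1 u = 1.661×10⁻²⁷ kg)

ω = |q|B/m.
ω = (1.602×10⁻¹⁹)(0.0363)/9.109×10⁻³¹ ≈ 6.38×10⁹ rad/s.

ω ≈ 6.38×10⁹ rad/s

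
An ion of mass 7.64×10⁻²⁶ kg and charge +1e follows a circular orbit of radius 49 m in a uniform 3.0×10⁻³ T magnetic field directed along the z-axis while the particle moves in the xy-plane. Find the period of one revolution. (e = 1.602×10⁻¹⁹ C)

The cyclotron period depends only on m, q, B: T = 2πm/(|q|B).
T = 2π(7.64×10⁻²⁶)/((1.602×10⁻¹⁹)(3.0×10⁻³)) ≈ 1.0×10⁻³ s.

T ≈ 1.0×10⁻³ s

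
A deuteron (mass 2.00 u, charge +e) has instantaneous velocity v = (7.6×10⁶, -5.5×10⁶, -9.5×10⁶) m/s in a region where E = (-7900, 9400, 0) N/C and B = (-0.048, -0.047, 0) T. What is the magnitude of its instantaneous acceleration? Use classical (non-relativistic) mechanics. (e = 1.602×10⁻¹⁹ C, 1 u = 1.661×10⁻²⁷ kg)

v×B = (-4.46×10⁵, 4.56×10⁵, -6.21×10⁵) N/C.
E + v×B = (-4.54×10⁵, 4.65×10⁵, -6.21×10⁵) N/C.
F = q(E + v×B) = (1.602×10⁻¹⁹ C)·(-4.54×10⁵, 4.65×10⁵, -6.21×10⁵) = (-7.28×10⁻¹⁴, 7.46×10⁻¹⁴, -9.95×10⁻¹⁴) N.
|a| = |F|/m = 1.441×10⁻¹³/3.322×10⁻²⁷ ≈ 4.34×10¹³ m/s².

|a| ≈ 4.34×10¹³ m/s²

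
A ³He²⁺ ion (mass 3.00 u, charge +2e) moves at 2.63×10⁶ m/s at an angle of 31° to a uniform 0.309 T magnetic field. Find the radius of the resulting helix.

r ≈ 0.0682 m

v⊥ = v sinθ = 2.63×10⁶·sin31° ≈ 1.355×10⁶ m/s.
r = m v⊥/(|q|B) = (4.983×10⁻²⁷)(1.355×10⁶)/((3.204×10⁻¹⁹)(0.309)) ≈ 0.0682 m.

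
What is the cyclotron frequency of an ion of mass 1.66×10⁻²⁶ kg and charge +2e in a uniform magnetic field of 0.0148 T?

f ≈ 4.55×10⁴ Hz

f = |q|B/(2πm).
f = (3.204×10⁻¹⁹)(0.0148)/(2π·1.66×10⁻²⁶) ≈ 4.55×10⁴ Hz.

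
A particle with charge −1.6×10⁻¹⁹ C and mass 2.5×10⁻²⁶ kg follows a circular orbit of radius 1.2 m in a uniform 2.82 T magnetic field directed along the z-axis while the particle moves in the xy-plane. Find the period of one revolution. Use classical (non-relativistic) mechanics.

T ≈ 3.48×10⁻⁷ s

The cyclotron period depends only on m, q, B: T = 2πm/(|q|B).
T = 2π(2.5×10⁻²⁶)/((1.6×10⁻¹⁹)(2.82)) ≈ 3.48×10⁻⁷ s.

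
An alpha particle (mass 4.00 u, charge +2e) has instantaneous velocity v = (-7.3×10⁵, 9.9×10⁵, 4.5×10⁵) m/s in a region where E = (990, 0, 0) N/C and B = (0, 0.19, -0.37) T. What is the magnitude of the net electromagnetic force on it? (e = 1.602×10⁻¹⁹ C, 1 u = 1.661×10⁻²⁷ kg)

v×B = (-4.52×10⁵, -2.70×10⁵, -1.39×10⁵) N/C.
E + v×B = (-4.51×10⁵, -2.70×10⁵, -1.39×10⁵) N/C.
F = q(E + v×B) = (3.204×10⁻¹⁹ C)·(-4.51×10⁵, -2.70×10⁵, -1.39×10⁵) = (-1.44×10⁻¹³, -8.65×10⁻¹⁴, -4.44×10⁻¹⁴) N.
|F| = 1.74×10⁻¹³ N.

|F| ≈ 1.74×10⁻¹³ N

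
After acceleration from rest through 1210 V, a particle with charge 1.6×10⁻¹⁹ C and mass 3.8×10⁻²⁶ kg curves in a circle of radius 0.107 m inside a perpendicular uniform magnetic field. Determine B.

v = √(2|q|V/m) = √(2·1.6×10⁻¹⁹·1210/3.8×10⁻²⁶) ≈ 1.009×10⁵ m/s.
B = mv/(|q|r) = (3.8×10⁻²⁶)(1.009×10⁵)/((1.6×10⁻¹⁹)(0.107)) ≈ 0.224 T.

B ≈ 0.224 T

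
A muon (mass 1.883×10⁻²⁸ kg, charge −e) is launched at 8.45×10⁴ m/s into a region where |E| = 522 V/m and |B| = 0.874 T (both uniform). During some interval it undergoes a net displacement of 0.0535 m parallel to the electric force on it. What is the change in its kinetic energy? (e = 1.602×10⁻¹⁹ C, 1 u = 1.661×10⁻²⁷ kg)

ΔKE ≈ 4.47×10⁻¹⁸ J

The magnetic force is always ⟂ v and does no work; only the electric force changes KE.
ΔKE = F_E · d = |q|E d = (1.602×10⁻¹⁹)(522)(0.0535) ≈ 4.47×10⁻¹⁸ J.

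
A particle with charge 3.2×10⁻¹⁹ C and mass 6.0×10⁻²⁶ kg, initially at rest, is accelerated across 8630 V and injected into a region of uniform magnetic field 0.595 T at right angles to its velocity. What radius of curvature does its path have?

Acceleration: |q|V = ½mv² ⇒ v = √(2|q|V/m) = √(2·3.2×10⁻¹⁹·8630/6.0×10⁻²⁶) ≈ 3.034×10⁵ m/s.
In the field: r = mv/(|q|B) = (6.0×10⁻²⁶)(3.034×10⁵)/((3.2×10⁻¹⁹)(0.595)) ≈ 0.0956 m.

r ≈ 0.0956 m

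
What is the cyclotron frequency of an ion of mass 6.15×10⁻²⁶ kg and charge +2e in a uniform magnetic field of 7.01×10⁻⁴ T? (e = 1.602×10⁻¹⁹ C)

f ≈ 581 Hz

f = |q|B/(2πm).
f = (3.204×10⁻¹⁹)(7.01×10⁻⁴)/(2π·6.15×10⁻²⁶) ≈ 581 Hz.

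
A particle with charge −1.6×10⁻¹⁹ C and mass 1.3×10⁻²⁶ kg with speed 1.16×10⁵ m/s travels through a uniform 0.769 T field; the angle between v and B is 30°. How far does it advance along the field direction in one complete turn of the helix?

v∥ = v cosθ = 1.16×10⁵·cos30° ≈ 1.005×10⁵ m/s.
T = 2πm/(|q|B) = 2π(1.3×10⁻²⁶)/((1.6×10⁻¹⁹)(0.769)) ≈ 6.639×10⁻⁷ s.
pitch = v∥ T = (1.005×10⁵)(6.639×10⁻⁷) ≈ 0.0667 m.

p ≈ 0.0667 m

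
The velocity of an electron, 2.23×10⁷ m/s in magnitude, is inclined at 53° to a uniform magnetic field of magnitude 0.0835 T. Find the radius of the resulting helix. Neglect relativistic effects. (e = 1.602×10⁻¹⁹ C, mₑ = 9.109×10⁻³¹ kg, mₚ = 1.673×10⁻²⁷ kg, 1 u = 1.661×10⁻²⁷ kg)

r ≈ 1.21×10⁻³ m

v⊥ = v sinθ = 2.23×10⁷·sin53° ≈ 1.781×10⁷ m/s.
r = m v⊥/(|q|B) = (9.109×10⁻³¹)(1.781×10⁷)/((1.602×10⁻¹⁹)(0.0835)) ≈ 1.21×10⁻³ m.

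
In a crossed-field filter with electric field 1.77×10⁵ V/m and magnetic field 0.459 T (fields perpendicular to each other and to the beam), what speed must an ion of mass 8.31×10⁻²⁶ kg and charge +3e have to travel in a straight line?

Straight-line motion ⇒ electric and magnetic forces cancel, so E = vB.
v = E/B = 1.77×10⁵/0.459 = 3.86×10⁵ m/s.

v = 3.86×10⁵ m/s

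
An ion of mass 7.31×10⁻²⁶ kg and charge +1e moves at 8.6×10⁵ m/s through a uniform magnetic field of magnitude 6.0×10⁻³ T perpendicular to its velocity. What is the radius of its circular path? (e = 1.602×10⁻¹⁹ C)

r ≈ 65 m

The magnetic force provides the centripetal force: |q|vB = mv²/r.
r = mv/(|q|B) = (7.31×10⁻²⁶)(8.6×10⁵)/((1.602×10⁻¹⁹)(6.0×10⁻³)) ≈ 65 m.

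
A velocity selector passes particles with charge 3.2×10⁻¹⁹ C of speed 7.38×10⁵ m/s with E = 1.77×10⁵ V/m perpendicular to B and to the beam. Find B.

B = 0.240 T

Balance of forces in the selector: qE = qvB ⇒ B = E/v.
B = 1.77×10⁵/7.38×10⁵ = 0.240 T.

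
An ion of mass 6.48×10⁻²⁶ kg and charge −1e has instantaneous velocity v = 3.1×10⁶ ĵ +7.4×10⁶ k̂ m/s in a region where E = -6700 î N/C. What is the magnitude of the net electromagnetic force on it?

|F| ≈ 1.07×10⁻¹⁵ N

Only an electric field acts, so F = qE = (−1.602×10⁻¹⁹ C)·(-6700, 0, 0) = (1.07×10⁻¹⁵, 0, 0) N.
|F| = 1.07×10⁻¹⁵ N.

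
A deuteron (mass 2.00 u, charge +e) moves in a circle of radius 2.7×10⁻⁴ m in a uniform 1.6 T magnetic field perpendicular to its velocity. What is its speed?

v ≈ 2.1×10⁴ m/s

From |q|vB = mv²/r, v = |q|Br/m.
v = (1.602×10⁻¹⁹)(1.6)(2.7×10⁻⁴)/3.322×10⁻²⁷ ≈ 2.1×10⁴ m/s.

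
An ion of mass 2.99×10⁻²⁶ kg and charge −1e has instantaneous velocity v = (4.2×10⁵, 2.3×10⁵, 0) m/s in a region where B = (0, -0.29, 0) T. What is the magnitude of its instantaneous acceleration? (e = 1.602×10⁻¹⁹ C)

|a| ≈ 6.53×10¹¹ m/s²

v×B = (0, 0, -1.22×10⁵) N/C.
F = q v×B = (−1.602×10⁻¹⁹ C)·(0, 0, -1.22×10⁵) = (0, 0, 1.95×10⁻¹⁴) N.
|a| = |F|/m = 1.951×10⁻¹⁴/2.99×10⁻²⁶ ≈ 6.53×10¹¹ m/s².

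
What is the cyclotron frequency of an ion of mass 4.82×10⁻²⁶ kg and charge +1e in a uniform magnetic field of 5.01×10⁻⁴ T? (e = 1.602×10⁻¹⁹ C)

f = |q|B/(2πm).
f = (1.602×10⁻¹⁹)(5.01×10⁻⁴)/(2π·4.82×10⁻²⁶) ≈ 265 Hz.

f ≈ 265 Hz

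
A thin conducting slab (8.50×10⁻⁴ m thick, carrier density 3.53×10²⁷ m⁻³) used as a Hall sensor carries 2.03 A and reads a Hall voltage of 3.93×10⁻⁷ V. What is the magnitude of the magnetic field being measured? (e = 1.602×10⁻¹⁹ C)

From V_H = IB/(n e t), B = V_H n e t / I.
B = (3.93×10⁻⁷)(3.53×10²⁷)(1.602×10⁻¹⁹)(8.50×10⁻⁴)/2.03 ≈ 0.0931 T.

B ≈ 0.0931 T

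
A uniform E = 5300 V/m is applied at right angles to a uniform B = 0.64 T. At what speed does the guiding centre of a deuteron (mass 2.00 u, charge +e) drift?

v_d ≈ 8300 m/s

In crossed fields the guiding centre drifts at v_d = |E×B|/B² = E/B, independent of charge and mass.
v_d = 5300/0.64 = 8300 m/s.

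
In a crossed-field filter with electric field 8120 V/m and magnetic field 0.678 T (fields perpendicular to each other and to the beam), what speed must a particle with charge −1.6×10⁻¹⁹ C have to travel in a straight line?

For undeflected motion the electric and magnetic forces balance: qE = qvB.
v = E/B = 8120/0.678 = 1.20×10⁴ m/s.
The result is independent of the particle's charge and mass.

v = 1.20×10⁴ m/s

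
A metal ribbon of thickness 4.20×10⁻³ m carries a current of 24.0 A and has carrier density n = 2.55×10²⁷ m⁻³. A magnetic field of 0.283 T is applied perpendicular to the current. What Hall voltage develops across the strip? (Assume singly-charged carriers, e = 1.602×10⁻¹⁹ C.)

V_H = IB/(n e t).
V_H = (24.0)(0.283)/((2.55×10²⁷)(1.602×10⁻¹⁹)(4.20×10⁻³)) ≈ 3.96×10⁻⁶ V.

V_H ≈ 3.96×10⁻⁶ V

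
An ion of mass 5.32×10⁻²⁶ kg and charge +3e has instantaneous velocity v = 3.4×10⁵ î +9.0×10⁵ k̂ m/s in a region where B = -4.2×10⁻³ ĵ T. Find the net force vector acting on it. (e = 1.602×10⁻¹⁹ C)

F ≈ (1.82×10⁻¹⁵, 0, -6.86×10⁻¹⁶) N

v×B = (3780, 0, -1430) N/C.
F = q v×B = (4.806×10⁻¹⁹ C)·(3780, 0, -1430) = (1.82×10⁻¹⁵, 0, -6.86×10⁻¹⁶) N.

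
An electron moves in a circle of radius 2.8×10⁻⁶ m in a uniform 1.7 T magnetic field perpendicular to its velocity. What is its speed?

From |q|vB = mv²/r, v = |q|Br/m.
v = (1.602×10⁻¹⁹)(1.7)(2.8×10⁻⁶)/9.109×10⁻³¹ ≈ 8.4×10⁵ m/s.

v ≈ 8.4×10⁵ m/s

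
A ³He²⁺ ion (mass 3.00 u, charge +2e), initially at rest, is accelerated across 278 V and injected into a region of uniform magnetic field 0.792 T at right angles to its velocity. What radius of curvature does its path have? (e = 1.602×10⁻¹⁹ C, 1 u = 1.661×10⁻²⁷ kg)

Acceleration: |q|V = ½mv² ⇒ v = √(2|q|V/m) = √(2·3.204×10⁻¹⁹·278/4.983×10⁻²⁷) ≈ 1.891×10⁵ m/s.
In the field: r = mv/(|q|B) = (4.983×10⁻²⁷)(1.891×10⁵)/((3.204×10⁻¹⁹)(0.792)) ≈ 3.71×10⁻³ m.

r ≈ 3.71×10⁻³ m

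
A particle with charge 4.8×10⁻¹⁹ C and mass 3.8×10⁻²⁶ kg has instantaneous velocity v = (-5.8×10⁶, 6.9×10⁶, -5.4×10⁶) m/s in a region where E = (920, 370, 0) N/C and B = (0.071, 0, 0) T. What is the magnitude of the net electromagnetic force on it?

v×B = (0, -3.83×10⁵, -4.90×10⁵) N/C.
E + v×B = (920, -3.83×10⁵, -4.90×10⁵) N/C.
F = q(E + v×B) = (4.8×10⁻¹⁹ C)·(920, -3.83×10⁵, -4.90×10⁵) = (4.42×10⁻¹⁶, -1.84×10⁻¹³, -2.35×10⁻¹³) N.
|F| = 2.98×10⁻¹³ N.

|F| ≈ 2.98×10⁻¹³ N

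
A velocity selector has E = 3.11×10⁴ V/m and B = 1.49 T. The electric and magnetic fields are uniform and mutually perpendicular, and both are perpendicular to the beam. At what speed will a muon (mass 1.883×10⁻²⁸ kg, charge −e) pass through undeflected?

Straight-line motion ⇒ electric and magnetic forces cancel, so E = vB.
v = E/B = 3.11×10⁴/1.49 = 2.09×10⁴ m/s.
The result is independent of the particle's charge and mass.

v = 2.09×10⁴ m/s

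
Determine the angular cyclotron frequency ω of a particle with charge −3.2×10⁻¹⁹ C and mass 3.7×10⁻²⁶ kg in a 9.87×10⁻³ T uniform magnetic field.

ω ≈ 8.54×10⁴ rad/s

ω = |q|B/m.
ω = (3.2×10⁻¹⁹)(9.87×10⁻³)/3.7×10⁻²⁶ ≈ 8.54×10⁴ rad/s.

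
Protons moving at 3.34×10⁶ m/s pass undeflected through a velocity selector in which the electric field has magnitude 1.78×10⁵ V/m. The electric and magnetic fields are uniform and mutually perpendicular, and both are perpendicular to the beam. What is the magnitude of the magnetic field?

B = 0.0533 T

Balance of forces in the selector: qE = qvB ⇒ B = E/v.
B = 1.78×10⁵/3.34×10⁶ = 0.0533 T.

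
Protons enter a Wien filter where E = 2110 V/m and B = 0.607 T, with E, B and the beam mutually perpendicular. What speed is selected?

v = 3480 m/s

Straight-line motion ⇒ electric and magnetic forces cancel, so E = vB.
v = E/B = 2110/0.607 = 3480 m/s.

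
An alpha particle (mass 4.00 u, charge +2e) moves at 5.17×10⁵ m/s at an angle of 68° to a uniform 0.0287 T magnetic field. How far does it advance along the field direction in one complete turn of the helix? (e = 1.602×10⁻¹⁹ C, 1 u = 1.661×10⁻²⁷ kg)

v∥ = v cosθ = 5.17×10⁵·cos68° ≈ 1.937×10⁵ m/s.
T = 2πm/(|q|B) = 2π(6.644×10⁻²⁷)/((3.204×10⁻¹⁹)(0.0287)) ≈ 4.540×10⁻⁶ s.
pitch = v∥ T = (1.937×10⁵)(4.540×10⁻⁶) ≈ 0.879 m.

p ≈ 0.879 m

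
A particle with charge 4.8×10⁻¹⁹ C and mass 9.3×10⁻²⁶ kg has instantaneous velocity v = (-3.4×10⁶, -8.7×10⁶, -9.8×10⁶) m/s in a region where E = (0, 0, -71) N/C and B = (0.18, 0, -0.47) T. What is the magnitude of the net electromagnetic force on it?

v×B = (4.09×10⁶, -3.36×10⁶, 1.57×10⁶) N/C.
E + v×B = (4.09×10⁶, -3.36×10⁶, 1.57×10⁶) N/C.
F = q(E + v×B) = (4.8×10⁻¹⁹ C)·(4.09×10⁶, -3.36×10⁶, 1.57×10⁶) = (1.96×10⁻¹², -1.61×10⁻¹², 7.52×10⁻¹³) N.
|F| = 2.65×10⁻¹² N.

|F| ≈ 2.65×10⁻¹² N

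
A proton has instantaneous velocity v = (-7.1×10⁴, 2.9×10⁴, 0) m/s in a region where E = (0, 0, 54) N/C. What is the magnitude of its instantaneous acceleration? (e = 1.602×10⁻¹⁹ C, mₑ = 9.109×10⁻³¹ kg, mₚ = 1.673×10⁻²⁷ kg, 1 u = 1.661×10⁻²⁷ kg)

Only an electric field acts, so F = qE = (1.602×10⁻¹⁹ C)·(0, 0, 54.0) = (0, 0, 8.65×10⁻¹⁸) N.
|a| = |F|/m = 8.651×10⁻¹⁸/1.673×10⁻²⁷ ≈ 5.17×10⁹ m/s².

|a| ≈ 5.17×10⁹ m/s²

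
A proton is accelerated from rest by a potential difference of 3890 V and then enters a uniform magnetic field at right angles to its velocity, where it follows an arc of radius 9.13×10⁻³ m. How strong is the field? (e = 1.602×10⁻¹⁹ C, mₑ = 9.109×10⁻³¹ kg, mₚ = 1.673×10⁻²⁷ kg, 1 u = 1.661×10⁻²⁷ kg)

v = √(2|q|V/m) = √(2·1.602×10⁻¹⁹·3890/1.673×10⁻²⁷) ≈ 8.631×10⁵ m/s.
B = mv/(|q|r) = (1.673×10⁻²⁷)(8.631×10⁵)/((1.602×10⁻¹⁹)(9.13×10⁻³)) ≈ 0.987 T.

B ≈ 0.987 T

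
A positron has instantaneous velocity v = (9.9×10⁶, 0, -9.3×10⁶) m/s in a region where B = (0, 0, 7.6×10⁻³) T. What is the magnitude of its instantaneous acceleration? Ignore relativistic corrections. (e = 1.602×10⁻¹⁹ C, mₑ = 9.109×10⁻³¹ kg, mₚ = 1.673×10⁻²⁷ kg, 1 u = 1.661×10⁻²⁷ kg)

|a| ≈ 1.32×10¹⁶ m/s²

v×B = (0, -7.52×10⁴, 0) N/C.
F = q v×B = (1.602×10⁻¹⁹ C)·(0, -7.52×10⁴, 0) = (0, -1.21×10⁻¹⁴, 0) N.
|a| = |F|/m = 1.205×10⁻¹⁴/9.109×10⁻³¹ ≈ 1.32×10¹⁶ m/s².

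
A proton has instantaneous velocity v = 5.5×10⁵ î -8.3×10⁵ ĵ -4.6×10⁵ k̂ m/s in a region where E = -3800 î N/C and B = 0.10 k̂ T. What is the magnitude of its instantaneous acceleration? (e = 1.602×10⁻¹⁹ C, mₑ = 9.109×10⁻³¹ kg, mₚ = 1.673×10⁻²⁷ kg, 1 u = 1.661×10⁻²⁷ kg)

v×B = (-8.30×10⁴, -5.50×10⁴, 0) N/C.
E + v×B = (-8.68×10⁴, -5.50×10⁴, 0) N/C.
F = q(E + v×B) = (1.602×10⁻¹⁹ C)·(-8.68×10⁴, -5.50×10⁴, 0) = (-1.39×10⁻¹⁴, -8.81×10⁻¹⁵, 0) N.
|a| = |F|/m = 1.646×10⁻¹⁴/1.673×10⁻²⁷ ≈ 9.84×10¹² m/s².

|a| ≈ 9.84×10¹² m/s²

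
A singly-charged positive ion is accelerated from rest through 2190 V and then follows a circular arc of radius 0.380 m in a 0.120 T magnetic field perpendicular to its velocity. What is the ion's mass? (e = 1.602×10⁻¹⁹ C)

Combine |q|V = ½mv² and r = mv/(|q|B): eliminate v to get m = qB²r²/(2V).
m = (1.602×10⁻¹⁹)(0.120)²(0.380)²/(2·2190) ≈ 7.61×10⁻²⁶ kg.

m ≈ 7.61×10⁻²⁶ kg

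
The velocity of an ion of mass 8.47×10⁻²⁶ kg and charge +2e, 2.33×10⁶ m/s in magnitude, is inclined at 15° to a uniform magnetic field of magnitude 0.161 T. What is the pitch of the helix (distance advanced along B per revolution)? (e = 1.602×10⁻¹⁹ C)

v∥ = v cosθ = 2.33×10⁶·cos15° ≈ 2.251×10⁶ m/s.
T = 2πm/(|q|B) = 2π(8.47×10⁻²⁶)/((3.204×10⁻¹⁹)(0.161)) ≈ 1.032×10⁻⁵ s.
pitch = v∥ T = (2.251×10⁶)(1.032×10⁻⁵) ≈ 23.2 m.

p ≈ 23.2 m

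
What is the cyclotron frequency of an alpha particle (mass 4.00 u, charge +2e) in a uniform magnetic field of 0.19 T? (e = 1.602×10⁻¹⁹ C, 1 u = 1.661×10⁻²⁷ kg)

f ≈ 1.5×10⁶ Hz

f = |q|B/(2πm).
f = (3.204×10⁻¹⁹)(0.19)/(2π·6.644×10⁻²⁷) ≈ 1.5×10⁶ Hz.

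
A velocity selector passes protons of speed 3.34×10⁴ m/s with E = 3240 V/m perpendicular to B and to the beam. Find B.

Balance of forces in the selector: qE = qvB ⇒ B = E/v.
B = 3240/3.34×10⁴ = 0.0970 T.

B = 0.0970 T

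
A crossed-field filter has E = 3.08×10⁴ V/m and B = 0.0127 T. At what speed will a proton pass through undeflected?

v = 2.43×10⁶ m/s

For undeflected motion the electric and magnetic forces balance: qE = qvB.
v = E/B = 3.08×10⁴/0.0127 = 2.43×10⁶ m/s.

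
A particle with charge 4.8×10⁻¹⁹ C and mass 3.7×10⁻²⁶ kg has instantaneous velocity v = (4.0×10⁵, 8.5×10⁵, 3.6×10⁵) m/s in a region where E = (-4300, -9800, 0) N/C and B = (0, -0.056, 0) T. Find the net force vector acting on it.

F ≈ (7.61×10⁻¹⁵, -4.70×10⁻¹⁵, -1.08×10⁻¹⁴) N

v×B = (2.02×10⁴, 0, -2.24×10⁴) N/C.
E + v×B = (1.59×10⁴, -9800, -2.24×10⁴) N/C.
F = q(E + v×B) = (4.8×10⁻¹⁹ C)·(1.59×10⁴, -9800, -2.24×10⁴) = (7.61×10⁻¹⁵, -4.70×10⁻¹⁵, -1.08×10⁻¹⁴) N.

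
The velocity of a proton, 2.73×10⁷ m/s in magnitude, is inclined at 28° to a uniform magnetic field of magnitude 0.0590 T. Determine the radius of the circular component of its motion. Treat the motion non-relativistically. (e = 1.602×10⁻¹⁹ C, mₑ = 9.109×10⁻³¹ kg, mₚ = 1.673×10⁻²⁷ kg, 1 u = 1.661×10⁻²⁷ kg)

r ≈ 2.27 m

v⊥ = v sinθ = 2.73×10⁷·sin28° ≈ 1.282×10⁷ m/s.
r = m v⊥/(|q|B) = (1.673×10⁻²⁷)(1.282×10⁷)/((1.602×10⁻¹⁹)(0.0590)) ≈ 2.27 m.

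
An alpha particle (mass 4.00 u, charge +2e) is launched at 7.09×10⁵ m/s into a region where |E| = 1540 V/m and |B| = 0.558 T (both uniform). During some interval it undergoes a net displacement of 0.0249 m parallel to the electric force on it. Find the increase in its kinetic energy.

ΔKE ≈ 1.23×10⁻¹⁷ J

The magnetic force is always ⟂ v and does no work; only the electric force changes KE.
ΔKE = F_E · d = |q|E d = (3.204×10⁻¹⁹)(1540)(0.0249) ≈ 1.23×10⁻¹⁷ J.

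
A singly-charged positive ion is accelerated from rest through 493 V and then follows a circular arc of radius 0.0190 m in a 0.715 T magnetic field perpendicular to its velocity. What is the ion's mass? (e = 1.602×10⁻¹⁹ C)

Combine |q|V = ½mv² and r = mv/(|q|B): eliminate v to get m = qB²r²/(2V).
m = (1.602×10⁻¹⁹)(0.715)²(0.0190)²/(2·493) ≈ 3.00×10⁻²⁶ kg.

m ≈ 3.00×10⁻²⁶ kg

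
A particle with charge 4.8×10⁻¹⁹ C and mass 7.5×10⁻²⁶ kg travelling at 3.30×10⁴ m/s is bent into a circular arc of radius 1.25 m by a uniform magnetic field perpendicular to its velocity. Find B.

B ≈ 4.12×10⁻³ T

From |q|vB = mv²/r, B = mv/(|q|r).
B = (7.5×10⁻²⁶)(3.30×10⁴)/((4.8×10⁻¹⁹)(1.25)) ≈ 4.12×10⁻³ T.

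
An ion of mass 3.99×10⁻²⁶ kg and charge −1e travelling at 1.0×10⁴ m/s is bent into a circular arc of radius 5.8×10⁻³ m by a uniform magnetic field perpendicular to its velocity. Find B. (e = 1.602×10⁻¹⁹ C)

From |q|vB = mv²/r, B = mv/(|q|r).
B = (3.99×10⁻²⁶)(1.0×10⁴)/((1.602×10⁻¹⁹)(5.8×10⁻³)) ≈ 0.43 T.

B ≈ 0.43 T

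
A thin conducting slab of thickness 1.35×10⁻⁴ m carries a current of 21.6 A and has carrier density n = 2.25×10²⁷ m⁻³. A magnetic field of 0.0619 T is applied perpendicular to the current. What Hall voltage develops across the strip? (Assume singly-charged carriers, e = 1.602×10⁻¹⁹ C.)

V_H ≈ 2.75×10⁻⁵ V

V_H = IB/(n e t).
V_H = (21.6)(0.0619)/((2.25×10²⁷)(1.602×10⁻¹⁹)(1.35×10⁻⁴)) ≈ 2.75×10⁻⁵ V.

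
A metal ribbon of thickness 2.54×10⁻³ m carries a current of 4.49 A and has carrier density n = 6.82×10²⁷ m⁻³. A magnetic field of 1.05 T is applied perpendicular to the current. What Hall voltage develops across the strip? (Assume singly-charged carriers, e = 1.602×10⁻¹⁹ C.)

V_H = IB/(n e t).
V_H = (4.49)(1.05)/((6.82×10²⁷)(1.602×10⁻¹⁹)(2.54×10⁻³)) ≈ 1.70×10⁻⁶ V.

V_H ≈ 1.70×10⁻⁶ V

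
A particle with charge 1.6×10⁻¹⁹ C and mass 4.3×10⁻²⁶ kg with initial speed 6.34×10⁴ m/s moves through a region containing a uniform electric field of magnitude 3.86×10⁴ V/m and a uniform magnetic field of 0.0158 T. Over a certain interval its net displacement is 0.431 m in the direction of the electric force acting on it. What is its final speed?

B does no work; ΔKE = |q|E d.
½mv_f² = ½mv₀² + |q|Ed = ½(4.3×10⁻²⁶)(6.34×10⁴)² + (1.6×10⁻¹⁹)(3.86×10⁴)(0.431) ≈ 8.642×10⁻¹⁷ J + 2.662×10⁻¹⁵ J ≈ 2.748×10⁻¹⁵ J.
v_f = √(2·2.748×10⁻¹⁵/4.3×10⁻²⁶) ≈ 3.58×10⁵ m/s.

v_f ≈ 3.58×10⁵ m/s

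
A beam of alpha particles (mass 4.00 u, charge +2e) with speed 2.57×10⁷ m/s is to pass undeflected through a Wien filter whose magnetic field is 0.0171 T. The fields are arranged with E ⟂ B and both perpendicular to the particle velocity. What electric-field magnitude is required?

For straight-line motion qE = qvB, so E = vB.
E = 2.57×10⁷ × 0.0171 = 4.39×10⁵ V/m.

E = 4.39×10⁵ V/m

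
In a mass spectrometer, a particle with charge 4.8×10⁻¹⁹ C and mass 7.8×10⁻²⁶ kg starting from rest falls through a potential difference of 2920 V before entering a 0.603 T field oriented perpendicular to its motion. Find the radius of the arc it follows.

Acceleration: |q|V = ½mv² ⇒ v = √(2|q|V/m) = √(2·4.8×10⁻¹⁹·2920/7.8×10⁻²⁶) ≈ 1.896×10⁵ m/s.
In the field: r = mv/(|q|B) = (7.8×10⁻²⁶)(1.896×10⁵)/((4.8×10⁻¹⁹)(0.603)) ≈ 0.0511 m.

r ≈ 0.0511 m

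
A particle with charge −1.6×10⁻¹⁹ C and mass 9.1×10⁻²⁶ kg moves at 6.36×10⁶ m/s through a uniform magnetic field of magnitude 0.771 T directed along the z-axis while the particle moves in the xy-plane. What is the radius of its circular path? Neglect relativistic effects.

The magnetic force provides the centripetal force: |q|vB = mv²/r.
r = mv/(|q|B) = (9.1×10⁻²⁶)(6.36×10⁶)/((1.6×10⁻¹⁹)(0.771)) ≈ 4.69 m.

r ≈ 4.69 m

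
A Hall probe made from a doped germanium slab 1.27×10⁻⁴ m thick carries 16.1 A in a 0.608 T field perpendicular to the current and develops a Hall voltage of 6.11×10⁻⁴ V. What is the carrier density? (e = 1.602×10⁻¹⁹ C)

From V_H = IB/(n e t), n = IB/(V_H e t).
n = (16.1)(0.608)/((6.11×10⁻⁴)(1.602×10⁻¹⁹)(1.27×10⁻⁴)) ≈ 7.87×10²⁶ m⁻³.

n ≈ 7.87×10²⁶ m⁻³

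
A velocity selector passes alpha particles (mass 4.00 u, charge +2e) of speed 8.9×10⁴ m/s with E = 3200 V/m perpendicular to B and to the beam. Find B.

Balance of forces in the selector: qE = qvB ⇒ B = E/v.
B = 3200/8.9×10⁴ = 0.036 T.

B = 0.036 T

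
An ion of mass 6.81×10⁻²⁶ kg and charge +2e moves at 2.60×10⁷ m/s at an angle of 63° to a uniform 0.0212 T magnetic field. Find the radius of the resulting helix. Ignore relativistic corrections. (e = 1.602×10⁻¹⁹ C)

v⊥ = v sinθ = 2.60×10⁷·sin63° ≈ 2.317×10⁷ m/s.
r = m v⊥/(|q|B) = (6.81×10⁻²⁶)(2.317×10⁷)/((3.204×10⁻¹⁹)(0.0212)) ≈ 232 m.

r ≈ 232 m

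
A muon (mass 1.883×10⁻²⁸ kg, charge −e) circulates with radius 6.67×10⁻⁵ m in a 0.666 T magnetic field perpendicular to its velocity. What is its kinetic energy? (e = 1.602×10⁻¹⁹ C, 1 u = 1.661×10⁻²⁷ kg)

KE ≈ 0.839 eV

v = |q|Br/m, then KE = ½mv² = (qBr)²/(2m).
v = (1.602×10⁻¹⁹)(0.666)(6.67×10⁻⁵)/1.883×10⁻²⁸ ≈ 3.779×10⁴ m/s.
KE = ½(1.883×10⁻²⁸)(3.779×10⁴)² ≈ 1.34×10⁻¹⁹ J = 0.839 eV.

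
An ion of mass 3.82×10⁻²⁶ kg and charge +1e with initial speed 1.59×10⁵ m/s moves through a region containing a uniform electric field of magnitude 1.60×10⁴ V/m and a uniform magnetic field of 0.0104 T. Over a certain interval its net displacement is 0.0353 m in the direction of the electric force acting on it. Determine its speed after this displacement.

B does no work; ΔKE = |q|E d.
½mv_f² = ½mv₀² + |q|Ed = ½(3.82×10⁻²⁶)(1.59×10⁵)² + (1.602×10⁻¹⁹)(1.60×10⁴)(0.0353) ≈ 4.829×10⁻¹⁶ J + 9.048×10⁻¹⁷ J ≈ 5.733×10⁻¹⁶ J.
v_f = √(2·5.733×10⁻¹⁶/3.82×10⁻²⁶) ≈ 1.73×10⁵ m/s.

v_f ≈ 1.73×10⁵ m/s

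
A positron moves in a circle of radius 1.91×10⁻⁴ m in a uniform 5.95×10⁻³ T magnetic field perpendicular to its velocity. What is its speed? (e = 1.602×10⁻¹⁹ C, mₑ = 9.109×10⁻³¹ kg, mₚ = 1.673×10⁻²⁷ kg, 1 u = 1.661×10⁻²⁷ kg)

v ≈ 2.00×10⁵ m/s

From |q|vB = mv²/r, v = |q|Br/m.
v = (1.602×10⁻¹⁹)(5.95×10⁻³)(1.91×10⁻⁴)/9.109×10⁻³¹ ≈ 2.00×10⁵ m/s.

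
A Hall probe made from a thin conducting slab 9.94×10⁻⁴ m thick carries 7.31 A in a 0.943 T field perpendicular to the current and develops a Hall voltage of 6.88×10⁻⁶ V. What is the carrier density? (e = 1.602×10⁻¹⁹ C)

n ≈ 6.29×10²⁷ m⁻³

From V_H = IB/(n e t), n = IB/(V_H e t).
n = (7.31)(0.943)/((6.88×10⁻⁶)(1.602×10⁻¹⁹)(9.94×10⁻⁴)) ≈ 6.29×10²⁷ m⁻³.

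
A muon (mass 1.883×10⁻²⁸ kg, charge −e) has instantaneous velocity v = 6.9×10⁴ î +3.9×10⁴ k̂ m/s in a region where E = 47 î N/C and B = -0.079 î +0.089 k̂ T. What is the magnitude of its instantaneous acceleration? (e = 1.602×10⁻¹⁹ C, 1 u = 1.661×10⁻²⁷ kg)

|a| ≈ 7.85×10¹² m/s²

v×B = (0, -9220, 0) N/C.
E + v×B = (47.0, -9220, 0) N/C.
F = q(E + v×B) = (−1.602×10⁻¹⁹ C)·(47.0, -9220, 0) = (-7.53×10⁻¹⁸, 1.48×10⁻¹⁵, 0) N.
|a| = |F|/m = 1.477×10⁻¹⁵/1.883×10⁻²⁸ ≈ 7.85×10¹² m/s².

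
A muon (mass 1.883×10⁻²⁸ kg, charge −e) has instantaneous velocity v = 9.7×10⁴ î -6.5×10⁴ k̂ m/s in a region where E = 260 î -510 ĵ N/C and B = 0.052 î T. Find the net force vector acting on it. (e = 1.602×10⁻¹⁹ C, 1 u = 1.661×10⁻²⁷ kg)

F ≈ (-4.17×10⁻¹⁷, 6.23×10⁻¹⁶, 0) N

v×B = (0, -3380, 0) N/C.
E + v×B = (260, -3890, 0) N/C.
F = q(E + v×B) = (−1.602×10⁻¹⁹ C)·(260, -3890, 0) = (-4.17×10⁻¹⁷, 6.23×10⁻¹⁶, 0) N.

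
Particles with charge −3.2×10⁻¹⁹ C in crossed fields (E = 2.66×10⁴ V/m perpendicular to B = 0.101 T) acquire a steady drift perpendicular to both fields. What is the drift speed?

In crossed fields the guiding centre drifts at v_d = |E×B|/B² = E/B, independent of charge and mass.
v_d = 2.66×10⁴/0.101 = 2.63×10⁵ m/s.

v_d ≈ 2.63×10⁵ m/s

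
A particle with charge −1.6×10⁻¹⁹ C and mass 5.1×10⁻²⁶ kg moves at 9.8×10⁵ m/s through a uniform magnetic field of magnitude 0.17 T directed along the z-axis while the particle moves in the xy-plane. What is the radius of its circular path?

r ≈ 1.8 m

The magnetic force provides the centripetal force: |q|vB = mv²/r.
r = mv/(|q|B) = (5.1×10⁻²⁶)(9.8×10⁵)/((1.6×10⁻¹⁹)(0.17)) ≈ 1.8 m.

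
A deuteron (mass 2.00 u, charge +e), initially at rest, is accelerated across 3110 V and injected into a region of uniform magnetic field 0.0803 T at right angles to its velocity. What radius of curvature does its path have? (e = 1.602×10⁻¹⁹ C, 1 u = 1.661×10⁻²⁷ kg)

r ≈ 0.141 m

Acceleration: |q|V = ½mv² ⇒ v = √(2|q|V/m) = √(2·1.602×10⁻¹⁹·3110/3.322×10⁻²⁷) ≈ 5.477×10⁵ m/s.
In the field: r = mv/(|q|B) = (3.322×10⁻²⁷)(5.477×10⁵)/((1.602×10⁻¹⁹)(0.0803)) ≈ 0.141 m.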